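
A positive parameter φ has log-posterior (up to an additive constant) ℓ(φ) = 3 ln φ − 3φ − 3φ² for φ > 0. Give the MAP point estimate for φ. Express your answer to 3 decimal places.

φ̂_MAP = 0.500

ℓ'(φ) = 3/φ − 3 − 6φ. Setting this to zero and multiplying by φ: 6φ² + 3φ − 3 = 0.
φ = (−3 + √(3² + 4·6·3)) / (2·6) = (−3 + √81) / 12 = (−3 + 9)/12 = 1/2.
ℓ''(φ) = −3/φ² − 6 < 0, confirming a maximum.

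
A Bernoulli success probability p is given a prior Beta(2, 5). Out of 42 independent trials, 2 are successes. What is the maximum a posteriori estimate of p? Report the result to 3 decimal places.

Prior: Beta(2, 5).
Data: 2 successes in 42 trials. The binomial likelihood contributes p^2(1−p)^40, so the posterior is Beta(2+2, 5+40) = Beta(4, 45).
For Beta(a, b) with a, b > 1 the mode is (a−1)/(a+b−2) = 3/47 ≈ 0.064.

p̂_MAP = 0.064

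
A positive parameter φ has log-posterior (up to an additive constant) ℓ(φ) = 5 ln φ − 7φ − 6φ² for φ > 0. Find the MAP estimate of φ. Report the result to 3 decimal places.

ℓ'(φ) = 5/φ − 7 − 12φ. Setting this to zero and multiplying by φ: 12φ² + 7φ − 5 = 0.
φ = (−7 + √(7² + 4·12·5)) / (2·12) = (−7 + √289) / 24 = (−7 + 17)/24 = 5/12.
ℓ''(φ) = −5/φ² − 12 < 0, confirming a maximum.

φ̂_MAP = 0.417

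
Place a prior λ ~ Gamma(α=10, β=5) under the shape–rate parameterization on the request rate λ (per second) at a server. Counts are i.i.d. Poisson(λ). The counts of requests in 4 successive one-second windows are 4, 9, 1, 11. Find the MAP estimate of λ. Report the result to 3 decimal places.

λ̂_MAP = 3.778

Σxᵢ = 4+9+1+11 = 25, with n = 4.
Posterior ∝ λ^9e^(−5λ) · λ^25e^(−4λ) = λ^34e^(−9λ), i.e. Gamma(shape=35, rate=9).
The mode of a Gamma(a, b) with a ≥ 1 (shape–rate) is (a−1)/b = 34/9 ≈ 3.778.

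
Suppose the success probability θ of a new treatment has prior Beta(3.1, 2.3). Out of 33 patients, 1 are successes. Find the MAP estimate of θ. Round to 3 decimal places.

Prior: Beta(3.1, 2.3).
Data: 1 success in 33 trials. The binomial likelihood contributes θ(1−θ)^32, so the posterior is Beta(3.1+1, 2.3+32) = Beta(4.1, 34.3).
For Beta(a, b) with a, b > 1 the mode is (a−1)/(a+b−2) = 3.1/36.4 ≈ 0.085.

θ̂_MAP = 0.085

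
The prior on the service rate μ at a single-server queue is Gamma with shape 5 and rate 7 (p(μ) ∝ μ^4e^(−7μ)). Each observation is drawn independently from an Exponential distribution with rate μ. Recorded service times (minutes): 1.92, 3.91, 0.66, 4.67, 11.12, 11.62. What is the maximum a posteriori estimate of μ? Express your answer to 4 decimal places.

μ̂_MAP = 0.2445

The Exponential(rate=μ) likelihood is ∝ μ^n e^(−μΣtᵢ). Here n = 6 and Σtᵢ = 1.92 + 3.91 + 0.66 + 4.67 + 11.12 + 11.62 = 33.90.
Posterior ∝ μ^4e^(−7μ) · μ^6e^(−33.90μ) = μ^10e^(−40.90μ), i.e. Gamma(11, 40.90).
Mode = (a−1)/b = 10/40.90 ≈ 0.2445.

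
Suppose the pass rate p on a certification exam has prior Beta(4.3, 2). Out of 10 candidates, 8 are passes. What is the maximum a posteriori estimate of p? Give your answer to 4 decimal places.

p̂_MAP = 0.7902

Prior: Beta(4.3, 2).
Data: 8 successes in 10 trials. The binomial likelihood contributes p^8(1−p)^2, so the posterior is Beta(4.3+8, 2+2) = Beta(12.3, 4).
For Beta(a, b) with a, b > 1 the mode is (a−1)/(a+b−2) = 11.3/14.3 ≈ 0.7902.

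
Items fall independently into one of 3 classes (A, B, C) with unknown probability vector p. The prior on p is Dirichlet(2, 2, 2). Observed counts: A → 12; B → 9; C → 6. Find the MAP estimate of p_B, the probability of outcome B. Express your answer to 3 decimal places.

MAP estimate of p_B = 0.333

The posterior is Dirichlet(αᵢ + nᵢ) = Dirichlet(14, 11, 8).
For a Dirichlet(a₁,…,a_K) with all aᵢ > 1, the mode has j-th component (aⱼ − 1)/(Σaᵢ − K).
Here Σaᵢ = 33 and K = 3, so p_B = (11 − 1)/(33 − 3) = 10/30 ≈ 0.333.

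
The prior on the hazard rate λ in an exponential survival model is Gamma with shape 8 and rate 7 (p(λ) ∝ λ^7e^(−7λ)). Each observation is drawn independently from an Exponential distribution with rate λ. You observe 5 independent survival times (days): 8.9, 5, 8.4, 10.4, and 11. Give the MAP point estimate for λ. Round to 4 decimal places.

λ̂_MAP = 0.2367

The Exponential(rate=λ) likelihood is ∝ λ^n e^(−λΣtᵢ). Here n = 5 and Σtᵢ = 8.9 + 5 + 8.4 + 10.4 + 11 = 43.7.
Posterior ∝ λ^7e^(−7λ) · λ^5e^(−43.7λ) = λ^12e^(−50.7λ), i.e. Gamma(13, 50.7).
Mode = (a−1)/b = 12/50.7 ≈ 0.2367.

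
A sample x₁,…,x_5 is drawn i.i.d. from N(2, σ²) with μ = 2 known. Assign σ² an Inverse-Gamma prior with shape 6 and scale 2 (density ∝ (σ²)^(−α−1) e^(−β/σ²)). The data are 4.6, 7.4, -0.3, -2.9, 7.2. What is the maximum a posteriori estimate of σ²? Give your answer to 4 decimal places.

Sum of squared deviations about the known mean: SS = (4.6−2)² + (7.4−2)² + (-0.3−2)² + (-2.9−2)² + (7.2−2)² = 92.26.
The Normal likelihood contributes (σ²)^(−n/2) exp(−SS/(2σ²)), so the posterior is Inverse-Gamma(α + n/2, β + SS/2) = Inverse-Gamma(8.5, 48.13).
The mode of Inverse-Gamma(a, b) is b/(a+1) = 48.13/9.5 ≈ 5.0663.

σ̂²_MAP = 5.0663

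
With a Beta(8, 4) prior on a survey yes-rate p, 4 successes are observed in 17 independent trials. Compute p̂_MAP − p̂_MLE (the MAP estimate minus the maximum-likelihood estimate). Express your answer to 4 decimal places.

Posterior is Beta(12, 17); MAP = (12−1)/(29−2) = 11/27 ≈ 0.40741.
MLE ignores the prior: p̂_MLE = k/n = 4/17 ≈ 0.23529.
Difference = 11/27 − 4/17 = 79/459 ≈ 0.1721.

MAP − MLE = 0.1721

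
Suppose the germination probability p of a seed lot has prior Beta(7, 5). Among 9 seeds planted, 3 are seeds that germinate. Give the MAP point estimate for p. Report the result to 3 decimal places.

p̂_MAP = 0.474

Prior: Beta(7, 5).
Data: 3 successes in 9 trials. The binomial likelihood contributes p^3(1−p)^6, so the posterior is Beta(7+3, 5+6) = Beta(10, 11).
For Beta(a, b) with a, b > 1 the mode is (a−1)/(a+b−2) = 9/19 ≈ 0.474.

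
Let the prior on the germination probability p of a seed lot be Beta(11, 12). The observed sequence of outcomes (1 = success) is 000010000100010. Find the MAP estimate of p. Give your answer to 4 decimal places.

p̂_MAP = 0.3611

Prior: Beta(11, 12).
Data: 3 successes in 15 trials (from the sequence). The binomial likelihood contributes p^3(1−p)^12, so the posterior is Beta(11+3, 12+12) = Beta(14, 24).
For Beta(a, b) with a, b > 1 the mode is (a−1)/(a+b−2) = 13/36 ≈ 0.3611.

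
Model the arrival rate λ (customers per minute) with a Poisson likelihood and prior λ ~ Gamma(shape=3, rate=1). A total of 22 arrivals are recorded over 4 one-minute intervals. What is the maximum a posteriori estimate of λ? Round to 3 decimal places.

Σxᵢ = 22, n = 4.
Posterior ∝ λ^2e^(−1λ) · λ^22e^(−4λ) = λ^24e^(−5λ), i.e. Gamma(shape=25, rate=5).
The mode of a Gamma(a, b) with a ≥ 1 (shape–rate) is (a−1)/b = 24/5 ≈ 4.800.

λ̂_MAP = 4.800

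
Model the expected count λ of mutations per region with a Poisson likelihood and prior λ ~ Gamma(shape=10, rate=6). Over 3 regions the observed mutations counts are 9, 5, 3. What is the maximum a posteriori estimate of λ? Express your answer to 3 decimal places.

λ̂_MAP = 2.889

Σxᵢ = 9+5+3 = 17, with n = 3.
Posterior ∝ λ^9e^(−6λ) · λ^17e^(−3λ) = λ^26e^(−9λ), i.e. Gamma(shape=27, rate=9).
The mode of a Gamma(a, b) with a ≥ 1 (shape–rate) is (a−1)/b = 26/9 ≈ 2.889.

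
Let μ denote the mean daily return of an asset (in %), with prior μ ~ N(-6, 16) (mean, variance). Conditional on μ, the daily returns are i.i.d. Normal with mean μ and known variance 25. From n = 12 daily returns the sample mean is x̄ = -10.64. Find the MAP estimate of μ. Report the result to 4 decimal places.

μ̂_MAP = -10.1054

n = 12, x̄ = -10.64.
For a Normal prior and Normal likelihood with known variance, the posterior is Normal; its mode equals its mean, the precision-weighted average.
Prior precision 1/σ₀² = 1/16 = 0.0625; data precision n/σ² = 12/25 = 0.48.
μ̂ = (0.0625·(-6) + 0.48·(-10.64)) / (0.0625 + 0.48) = (-5.4822)/0.5425 = -54822/5425 ≈ -10.1054.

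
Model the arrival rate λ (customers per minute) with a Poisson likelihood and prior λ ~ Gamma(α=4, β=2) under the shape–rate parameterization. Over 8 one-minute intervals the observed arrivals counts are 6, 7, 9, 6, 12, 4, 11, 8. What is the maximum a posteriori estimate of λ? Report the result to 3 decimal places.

Σxᵢ = 6+7+9+6+12+4+11+8 = 63, with n = 8.
Posterior ∝ λ^3e^(−2λ) · λ^63e^(−8λ) = λ^66e^(−10λ), i.e. Gamma(shape=67, rate=10).
The mode of a Gamma(a, b) with a ≥ 1 (shape–rate) is (a−1)/b = 66/10 ≈ 6.600.

λ̂_MAP = 6.600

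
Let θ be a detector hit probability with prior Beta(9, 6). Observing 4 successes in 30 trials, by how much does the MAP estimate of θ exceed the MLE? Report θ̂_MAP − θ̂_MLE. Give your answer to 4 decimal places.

MAP − MLE = 0.1457

Posterior is Beta(13, 32); MAP = (13−1)/(45−2) = 12/43 ≈ 0.27907.
MLE ignores the prior: θ̂_MLE = k/n = 4/30 ≈ 0.13333.
Difference = 12/43 − 4/30 = 94/645 ≈ 0.1457.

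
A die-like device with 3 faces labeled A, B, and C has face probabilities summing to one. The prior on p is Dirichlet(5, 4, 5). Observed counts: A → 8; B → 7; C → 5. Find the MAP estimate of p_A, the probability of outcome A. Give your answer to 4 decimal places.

The posterior is Dirichlet(αᵢ + nᵢ) = Dirichlet(13, 11, 10).
For a Dirichlet(a₁,…,a_K) with all aᵢ > 1, the mode has j-th component (aⱼ − 1)/(Σaᵢ − K).
Here Σaᵢ = 34 and K = 3, so p_A = (13 − 1)/(34 − 3) = 12/31 ≈ 0.3871.

MAP estimate of p_A = 0.3871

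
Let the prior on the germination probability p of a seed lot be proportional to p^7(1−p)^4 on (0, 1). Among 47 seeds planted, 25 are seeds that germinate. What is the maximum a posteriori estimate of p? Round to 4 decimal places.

p̂_MAP = 0.5517

The prior density ∝ p^7(1−p)^4 is the kernel of Beta(8, 5).
Data: 25 successes in 47 trials. The binomial likelihood contributes p^25(1−p)^22, so the posterior is Beta(8+25, 5+22) = Beta(33, 27).
For Beta(a, b) with a, b > 1 the mode is (a−1)/(a+b−2) = 32/58 ≈ 0.5517.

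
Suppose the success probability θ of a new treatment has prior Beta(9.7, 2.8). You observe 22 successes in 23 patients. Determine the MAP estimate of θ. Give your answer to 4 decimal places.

θ̂_MAP = 0.9164

Prior: Beta(9.7, 2.8).
Data: 22 successes in 23 trials. The binomial likelihood contributes θ^22(1−θ)^1, so the posterior is Beta(9.7+22, 2.8+1) = Beta(31.7, 3.8).
For Beta(a, b) with a, b > 1 the mode is (a−1)/(a+b−2) = 30.7/33.5 ≈ 0.9164.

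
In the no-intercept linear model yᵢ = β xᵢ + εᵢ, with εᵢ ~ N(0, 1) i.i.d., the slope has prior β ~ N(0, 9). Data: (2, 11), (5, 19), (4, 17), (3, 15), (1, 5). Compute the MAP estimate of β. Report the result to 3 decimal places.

β̂_MAP = 4.264

log p(β | y) = −Σ(yᵢ − βxᵢ)²/(2·1) − β²/(2·9) + const.
Setting the derivative to zero: Σxᵢ(yᵢ − βxᵢ)/1 − β/9 = 0, so β = Σxᵢyᵢ / (Σxᵢ² + σ²/τ²).
Σxᵢyᵢ = 2·11 + 5·19 + 4·17 + 3·15 + 1·5 = 235; Σxᵢ² = 55; σ²/τ² = 1/9.
β̂_MAP = 235 / (55 + 1/9) = 235/(496/9) = 2115/496 ≈ 4.264.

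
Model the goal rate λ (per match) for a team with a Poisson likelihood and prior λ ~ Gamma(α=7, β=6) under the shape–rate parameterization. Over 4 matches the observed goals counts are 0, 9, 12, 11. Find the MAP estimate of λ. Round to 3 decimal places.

λ̂_MAP = 3.800

Σxᵢ = 0+9+12+11 = 32, with n = 4.
Posterior ∝ λ^6e^(−6λ) · λ^32e^(−4λ) = λ^38e^(−10λ), i.e. Gamma(shape=39, rate=10).
The mode of a Gamma(a, b) with a ≥ 1 (shape–rate) is (a−1)/b = 38/10 ≈ 3.800.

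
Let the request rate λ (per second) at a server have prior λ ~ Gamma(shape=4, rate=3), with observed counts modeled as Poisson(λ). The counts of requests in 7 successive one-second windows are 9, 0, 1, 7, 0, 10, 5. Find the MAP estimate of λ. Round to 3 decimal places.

λ̂_MAP = 3.500

Σxᵢ = 9+0+1+7+0+10+5 = 32, with n = 7.
Posterior ∝ λ^3e^(−3λ) · λ^32e^(−7λ) = λ^35e^(−10λ), i.e. Gamma(shape=36, rate=10).
The mode of a Gamma(a, b) with a ≥ 1 (shape–rate) is (a−1)/b = 35/10 ≈ 3.500.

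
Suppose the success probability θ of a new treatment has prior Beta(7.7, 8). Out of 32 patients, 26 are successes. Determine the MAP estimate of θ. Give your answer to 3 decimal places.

θ̂_MAP = 0.716

Prior: Beta(7.7, 8).
Data: 26 successes in 32 trials. The binomial likelihood contributes θ^26(1−θ)^6, so the posterior is Beta(7.7+26, 8+6) = Beta(33.7, 14).
For Beta(a, b) with a, b > 1 the mode is (a−1)/(a+b−2) = 32.7/45.7 ≈ 0.716.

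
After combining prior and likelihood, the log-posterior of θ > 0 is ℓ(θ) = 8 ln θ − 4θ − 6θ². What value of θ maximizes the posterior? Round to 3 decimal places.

ℓ'(θ) = 8/θ − 4 − 12θ. Setting this to zero and multiplying by θ: 12θ² + 4θ − 8 = 0.
θ = (−4 + √(4² + 4·12·8)) / (2·12) = (−4 + √400) / 24 = (−4 + 20)/24 = 2/3.
ℓ''(θ) = −8/θ² − 12 < 0, confirming a maximum.

θ̂_MAP = 0.667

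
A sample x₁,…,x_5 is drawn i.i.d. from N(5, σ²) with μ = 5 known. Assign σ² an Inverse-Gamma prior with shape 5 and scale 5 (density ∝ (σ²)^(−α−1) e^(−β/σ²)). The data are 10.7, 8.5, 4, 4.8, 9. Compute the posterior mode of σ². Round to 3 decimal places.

Sum of squared deviations about the known mean: SS = (10.7−5)² + (8.5−5)² + (4−5)² + (4.8−5)² + (9−5)² = 61.78.
The Normal likelihood contributes (σ²)^(−n/2) exp(−SS/(2σ²)), so the posterior is Inverse-Gamma(α + n/2, β + SS/2) = Inverse-Gamma(7.5, 35.89).
The mode of Inverse-Gamma(a, b) is b/(a+1) = 35.89/8.5 ≈ 4.222.

σ̂²_MAP = 4.222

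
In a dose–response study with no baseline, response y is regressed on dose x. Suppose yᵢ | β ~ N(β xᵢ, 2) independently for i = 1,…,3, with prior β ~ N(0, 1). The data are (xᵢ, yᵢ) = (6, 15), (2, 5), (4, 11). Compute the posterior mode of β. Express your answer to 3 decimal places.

log p(β | y) = −Σ(yᵢ − βxᵢ)²/(2·2) − β²/(2·1) + const.
Setting the derivative to zero: Σxᵢ(yᵢ − βxᵢ)/2 − β/1 = 0, so β = Σxᵢyᵢ / (Σxᵢ² + σ²/τ²).
Σxᵢyᵢ = 6·15 + 2·5 + 4·11 = 144; Σxᵢ² = 56; σ²/τ² = 2.
β̂_MAP = 144 / (56 + 2) = 144/58 ≈ 2.483.

β̂_MAP = 2.483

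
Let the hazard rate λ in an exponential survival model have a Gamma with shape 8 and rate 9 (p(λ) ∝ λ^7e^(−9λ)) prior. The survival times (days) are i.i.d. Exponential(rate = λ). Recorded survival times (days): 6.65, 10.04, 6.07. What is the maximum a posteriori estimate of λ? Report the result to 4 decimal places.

λ̂_MAP = 0.3149

The Exponential(rate=λ) likelihood is ∝ λ^n e^(−λΣtᵢ). Here n = 3 and Σtᵢ = 6.65 + 10.04 + 6.07 = 22.76.
Posterior ∝ λ^7e^(−9λ) · λ^3e^(−22.76λ) = λ^10e^(−31.76λ), i.e. Gamma(11, 31.76).
Mode = (a−1)/b = 10/31.76 ≈ 0.3149.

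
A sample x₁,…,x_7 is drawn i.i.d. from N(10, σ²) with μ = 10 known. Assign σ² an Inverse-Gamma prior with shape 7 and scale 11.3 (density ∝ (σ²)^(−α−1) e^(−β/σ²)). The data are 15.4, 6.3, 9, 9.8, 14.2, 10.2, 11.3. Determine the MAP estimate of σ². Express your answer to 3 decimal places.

σ̂²_MAP = 3.733

Sum of squared deviations about the known mean: SS = (15.4−10)² + (6.3−10)² + (9−10)² + (9.8−10)² + (14.2−10)² + (10.2−10)² + (11.3−10)² = 63.26.
The Normal likelihood contributes (σ²)^(−n/2) exp(−SS/(2σ²)), so the posterior is Inverse-Gamma(α + n/2, β + SS/2) = Inverse-Gamma(10.5, 42.93).
The mode of Inverse-Gamma(a, b) is b/(a+1) = 42.93/11.5 ≈ 3.733.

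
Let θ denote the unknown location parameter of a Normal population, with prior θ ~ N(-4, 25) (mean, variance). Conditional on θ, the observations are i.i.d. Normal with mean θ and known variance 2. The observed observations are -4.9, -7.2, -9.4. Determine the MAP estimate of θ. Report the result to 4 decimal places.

θ̂_MAP = -7.0844

n = 3; x̄ = ((-4.9) + (-7.2) + (-9.4))/3 = -21.5/3 = -43/6 ≈ -7.1667.
For a Normal prior and Normal likelihood with known variance, the posterior is Normal; its mode equals its mean, the precision-weighted average.
Prior precision 1/σ₀² = 1/25 = 0.04; data precision n/σ² = 3/2 = 1.5.
θ̂ = (0.04·(-4) + 1.5·(-43/6)) / (0.04 + 1.5) = (-10.91)/1.54 = -1091/154 ≈ -7.0844.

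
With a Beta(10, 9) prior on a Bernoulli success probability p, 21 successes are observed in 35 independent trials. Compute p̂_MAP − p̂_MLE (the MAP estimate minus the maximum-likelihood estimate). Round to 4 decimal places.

Posterior is Beta(31, 23); MAP = (31−1)/(54−2) = 30/52 ≈ 0.57692.
MLE ignores the prior: p̂_MLE = k/n = 21/35 ≈ 0.60000.
Difference = 30/52 − 21/35 = -3/130 ≈ -0.0231.

MAP − MLE = -0.0231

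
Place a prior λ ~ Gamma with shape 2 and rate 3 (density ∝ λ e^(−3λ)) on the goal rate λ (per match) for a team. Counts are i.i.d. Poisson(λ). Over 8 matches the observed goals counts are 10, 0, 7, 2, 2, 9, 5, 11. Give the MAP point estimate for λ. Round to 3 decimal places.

λ̂_MAP = 4.273

Σxᵢ = 10+0+7+2+2+9+5+11 = 46, with n = 8.
Posterior ∝ λe^(−3λ) · λ^46e^(−8λ) = λ^47e^(−11λ), i.e. Gamma(shape=48, rate=11).
The mode of a Gamma(a, b) with a ≥ 1 (shape–rate) is (a−1)/b = 47/11 ≈ 4.273.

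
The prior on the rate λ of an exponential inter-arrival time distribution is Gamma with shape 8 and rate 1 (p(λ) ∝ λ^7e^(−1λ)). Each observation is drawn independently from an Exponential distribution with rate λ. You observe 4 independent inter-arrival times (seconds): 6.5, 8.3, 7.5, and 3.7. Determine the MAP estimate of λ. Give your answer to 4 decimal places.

The Exponential(rate=λ) likelihood is ∝ λ^n e^(−λΣtᵢ). Here n = 4 and Σtᵢ = 6.5 + 8.3 + 7.5 + 3.7 = 26.
Posterior ∝ λ^7e^(−1λ) · λ^4e^(−26λ) = λ^11e^(−27λ), i.e. Gamma(12, 27).
Mode = (a−1)/b = 11/27 ≈ 0.4074.

λ̂_MAP = 0.4074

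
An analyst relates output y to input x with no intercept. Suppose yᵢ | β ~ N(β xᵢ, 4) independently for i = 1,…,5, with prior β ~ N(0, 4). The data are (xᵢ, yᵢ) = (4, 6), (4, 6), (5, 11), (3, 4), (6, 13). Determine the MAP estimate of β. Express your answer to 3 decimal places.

β̂_MAP = 1.874

log p(β | y) = −Σ(yᵢ − βxᵢ)²/(2·4) − β²/(2·4) + const.
Setting the derivative to zero: Σxᵢ(yᵢ − βxᵢ)/4 − β/4 = 0, so β = Σxᵢyᵢ / (Σxᵢ² + σ²/τ²).
Σxᵢyᵢ = 4·6 + 4·6 + 5·11 + 3·4 + 6·13 = 193; Σxᵢ² = 102; σ²/τ² = 1.
β̂_MAP = 193 / (102 + 1) = 193/103 ≈ 1.874.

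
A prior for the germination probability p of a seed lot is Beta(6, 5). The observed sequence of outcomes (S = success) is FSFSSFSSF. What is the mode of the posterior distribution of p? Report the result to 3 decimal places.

p̂_MAP = 0.556

Prior: Beta(6, 5).
Data: 5 successes in 9 trials (from the sequence). The binomial likelihood contributes p^5(1−p)^4, so the posterior is Beta(6+5, 5+4) = Beta(11, 9).
For Beta(a, b) with a, b > 1 the mode is (a−1)/(a+b−2) = 10/18 ≈ 0.556.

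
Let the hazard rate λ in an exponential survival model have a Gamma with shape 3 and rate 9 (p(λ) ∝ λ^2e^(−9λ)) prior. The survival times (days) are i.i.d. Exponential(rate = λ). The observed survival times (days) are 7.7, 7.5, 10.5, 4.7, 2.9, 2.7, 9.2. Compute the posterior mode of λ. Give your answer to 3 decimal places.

The Exponential(rate=λ) likelihood is ∝ λ^n e^(−λΣtᵢ). Here n = 7 and Σtᵢ = 7.7 + 7.5 + 10.5 + 4.7 + 2.9 + 2.7 + 9.2 = 45.2.
Posterior ∝ λ^2e^(−9λ) · λ^7e^(−45.2λ) = λ^9e^(−54.2λ), i.e. Gamma(10, 54.2).
Mode = (a−1)/b = 9/54.2 ≈ 0.166.

λ̂_MAP = 0.166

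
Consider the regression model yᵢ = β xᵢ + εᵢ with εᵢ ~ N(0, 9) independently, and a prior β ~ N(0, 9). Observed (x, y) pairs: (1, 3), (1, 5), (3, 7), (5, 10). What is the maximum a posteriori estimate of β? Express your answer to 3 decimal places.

β̂_MAP = 2.135

log p(β | y) = −Σ(yᵢ − βxᵢ)²/(2·9) − β²/(2·9) + const.
Setting the derivative to zero: Σxᵢ(yᵢ − βxᵢ)/9 − β/9 = 0, so β = Σxᵢyᵢ / (Σxᵢ² + σ²/τ²).
Σxᵢyᵢ = 1·3 + 1·5 + 3·7 + 5·10 = 79; Σxᵢ² = 36; σ²/τ² = 1.
β̂_MAP = 79 / (36 + 1) = 79/37 ≈ 2.135.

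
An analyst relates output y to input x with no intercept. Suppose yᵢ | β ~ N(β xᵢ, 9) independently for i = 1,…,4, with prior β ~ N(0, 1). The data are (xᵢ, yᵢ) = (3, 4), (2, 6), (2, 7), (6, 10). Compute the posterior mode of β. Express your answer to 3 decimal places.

log p(β | y) = −Σ(yᵢ − βxᵢ)²/(2·9) − β²/(2·1) + const.
Setting the derivative to zero: Σxᵢ(yᵢ − βxᵢ)/9 − β/1 = 0, so β = Σxᵢyᵢ / (Σxᵢ² + σ²/τ²).
Σxᵢyᵢ = 3·4 + 2·6 + 2·7 + 6·10 = 98; Σxᵢ² = 53; σ²/τ² = 9.
β̂_MAP = 98 / (53 + 9) = 98/62 ≈ 1.581.

β̂_MAP = 1.581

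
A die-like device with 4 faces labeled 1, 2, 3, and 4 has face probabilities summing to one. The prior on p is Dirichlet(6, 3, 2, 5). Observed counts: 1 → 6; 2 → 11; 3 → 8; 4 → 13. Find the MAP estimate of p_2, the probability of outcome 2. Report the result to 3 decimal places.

MAP estimate: 0.260

The posterior is Dirichlet(αᵢ + nᵢ) = Dirichlet(12, 14, 10, 18).
For a Dirichlet(a₁,…,a_K) with all aᵢ > 1, the mode has j-th component (aⱼ − 1)/(Σaᵢ − K).
Here Σaᵢ = 54 and K = 4, so p_2 = (14 − 1)/(54 − 4) = 13/50 ≈ 0.260.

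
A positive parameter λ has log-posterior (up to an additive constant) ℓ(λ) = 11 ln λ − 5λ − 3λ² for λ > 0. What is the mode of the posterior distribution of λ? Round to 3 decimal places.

ℓ'(λ) = 11/λ − 5 − 6λ. Setting this to zero and multiplying by λ: 6λ² + 5λ − 11 = 0.
λ = (−5 + √(5² + 4·6·11)) / (2·6) = (−5 + √289) / 12 = (−5 + 17)/12 = 1.
ℓ''(λ) = −11/λ² − 6 < 0, confirming a maximum.

λ̂_MAP = 1.000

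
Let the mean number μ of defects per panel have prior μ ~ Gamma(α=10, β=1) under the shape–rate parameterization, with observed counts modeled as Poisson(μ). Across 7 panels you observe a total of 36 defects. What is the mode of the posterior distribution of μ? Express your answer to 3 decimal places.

Σxᵢ = 36, n = 7.
Posterior ∝ μ^9e^(−1μ) · μ^36e^(−7μ) = μ^45e^(−8μ), i.e. Gamma(shape=46, rate=8).
The mode of a Gamma(a, b) with a ≥ 1 (shape–rate) is (a−1)/b = 45/8 ≈ 5.625.

μ̂_MAP = 5.625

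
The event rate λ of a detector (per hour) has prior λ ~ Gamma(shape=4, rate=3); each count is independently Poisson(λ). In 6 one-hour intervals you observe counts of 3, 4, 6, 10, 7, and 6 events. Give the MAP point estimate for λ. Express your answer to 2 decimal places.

λ̂_MAP = 4.33

Σxᵢ = 3+4+6+10+7+6 = 36, with n = 6.
Posterior ∝ λ^3e^(−3λ) · λ^36e^(−6λ) = λ^39e^(−9λ), i.e. Gamma(shape=40, rate=9).
The mode of a Gamma(a, b) with a ≥ 1 (shape–rate) is (a−1)/b = 39/9 ≈ 4.33.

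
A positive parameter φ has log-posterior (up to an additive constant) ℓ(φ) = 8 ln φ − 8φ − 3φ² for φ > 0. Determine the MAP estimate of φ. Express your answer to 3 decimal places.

ℓ'(φ) = 8/φ − 8 − 6φ. Setting this to zero and multiplying by φ: 6φ² + 8φ − 8 = 0.
φ = (−8 + √(8² + 4·6·8)) / (2·6) = (−8 + √256) / 12 = (−8 + 16)/12 = 2/3.
ℓ''(φ) = −8/φ² − 6 < 0, confirming a maximum.

φ̂_MAP = 0.667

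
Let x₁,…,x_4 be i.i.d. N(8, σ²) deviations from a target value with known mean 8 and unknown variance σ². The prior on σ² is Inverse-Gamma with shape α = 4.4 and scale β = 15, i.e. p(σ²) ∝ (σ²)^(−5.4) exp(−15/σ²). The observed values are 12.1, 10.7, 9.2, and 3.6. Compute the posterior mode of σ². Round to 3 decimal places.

Sum of squared deviations about the known mean: SS = (12.1−8)² + (10.7−8)² + (9.2−8)² + (3.6−8)² = 44.9.
The Normal likelihood contributes (σ²)^(−n/2) exp(−SS/(2σ²)), so the posterior is Inverse-Gamma(α + n/2, β + SS/2) = Inverse-Gamma(6.4, 37.45).
The mode of Inverse-Gamma(a, b) is b/(a+1) = 37.45/7.4 ≈ 5.061.

σ̂²_MAP = 5.061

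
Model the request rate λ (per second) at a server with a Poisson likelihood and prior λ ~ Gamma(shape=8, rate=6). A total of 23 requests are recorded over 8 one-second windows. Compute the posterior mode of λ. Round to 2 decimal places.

Σxᵢ = 23, n = 8.
Posterior ∝ λ^7e^(−6λ) · λ^23e^(−8λ) = λ^30e^(−14λ), i.e. Gamma(shape=31, rate=14).
The mode of a Gamma(a, b) with a ≥ 1 (shape–rate) is (a−1)/b = 30/14 ≈ 2.14.

λ̂_MAP = 2.14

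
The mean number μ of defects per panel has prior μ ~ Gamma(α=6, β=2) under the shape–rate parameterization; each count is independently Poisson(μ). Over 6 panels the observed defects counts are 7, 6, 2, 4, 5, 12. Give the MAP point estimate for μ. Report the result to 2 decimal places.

μ̂_MAP = 5.13

Σxᵢ = 7+6+2+4+5+12 = 36, with n = 6.
Posterior ∝ μ^5e^(−2μ) · μ^36e^(−6μ) = μ^41e^(−8μ), i.e. Gamma(shape=42, rate=8).
The mode of a Gamma(a, b) with a ≥ 1 (shape–rate) is (a−1)/b = 41/8 ≈ 5.13.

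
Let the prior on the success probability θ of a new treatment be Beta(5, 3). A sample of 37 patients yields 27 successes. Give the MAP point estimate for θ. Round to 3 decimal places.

Prior: Beta(5, 3).
Data: 27 successes in 37 trials. The binomial likelihood contributes θ^27(1−θ)^10, so the posterior is Beta(5+27, 3+10) = Beta(32, 13).
For Beta(a, b) with a, b > 1 the mode is (a−1)/(a+b−2) = 31/43 ≈ 0.721.

θ̂_MAP = 0.721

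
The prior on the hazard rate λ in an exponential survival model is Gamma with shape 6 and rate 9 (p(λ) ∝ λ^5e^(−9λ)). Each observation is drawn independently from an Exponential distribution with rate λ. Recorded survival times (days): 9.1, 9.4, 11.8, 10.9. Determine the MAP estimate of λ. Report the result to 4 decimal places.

λ̂_MAP = 0.1793

The Exponential(rate=λ) likelihood is ∝ λ^n e^(−λΣtᵢ). Here n = 4 and Σtᵢ = 9.1 + 9.4 + 11.8 + 10.9 = 41.2.
Posterior ∝ λ^5e^(−9λ) · λ^4e^(−41.2λ) = λ^9e^(−50.2λ), i.e. Gamma(10, 50.2).
Mode = (a−1)/b = 9/50.2 ≈ 0.1793.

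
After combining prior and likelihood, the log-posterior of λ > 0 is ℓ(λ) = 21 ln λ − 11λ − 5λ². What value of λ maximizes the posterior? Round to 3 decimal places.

λ̂_MAP = 1.000

ℓ'(λ) = 21/λ − 11 − 10λ. Setting this to zero and multiplying by λ: 10λ² + 11λ − 21 = 0.
λ = (−11 + √(11² + 4·10·21)) / (2·10) = (−11 + √961) / 20 = (−11 + 31)/20 = 1.
ℓ''(λ) = −21/λ² − 10 < 0, confirming a maximum.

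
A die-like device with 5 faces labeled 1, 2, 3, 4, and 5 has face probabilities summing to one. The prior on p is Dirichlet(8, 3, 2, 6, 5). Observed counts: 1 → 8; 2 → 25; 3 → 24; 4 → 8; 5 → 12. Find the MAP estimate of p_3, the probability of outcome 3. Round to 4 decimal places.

MAP estimate: 0.2604

The posterior is Dirichlet(αᵢ + nᵢ) = Dirichlet(16, 28, 26, 14, 17).
For a Dirichlet(a₁,…,a_K) with all aᵢ > 1, the mode has j-th component (aⱼ − 1)/(Σaᵢ − K).
Here Σaᵢ = 101 and K = 5, so p_3 = (26 − 1)/(101 − 5) = 25/96 ≈ 0.2604.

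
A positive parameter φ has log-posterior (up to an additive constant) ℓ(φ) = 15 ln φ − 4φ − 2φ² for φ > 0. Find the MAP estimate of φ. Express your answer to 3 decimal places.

φ̂_MAP = 1.500

ℓ'(φ) = 15/φ − 4 − 4φ. Setting this to zero and multiplying by φ: 4φ² + 4φ − 15 = 0.
φ = (−4 + √(4² + 4·4·15)) / (2·4) = (−4 + √256) / 8 = (−4 + 16)/8 = 3/2.
ℓ''(φ) = −15/φ² − 4 < 0, confirming a maximum.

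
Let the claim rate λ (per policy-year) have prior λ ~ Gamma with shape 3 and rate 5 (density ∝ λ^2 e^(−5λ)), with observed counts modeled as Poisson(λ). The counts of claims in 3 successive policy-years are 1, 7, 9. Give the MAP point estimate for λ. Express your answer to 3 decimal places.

λ̂_MAP = 2.375

Σxᵢ = 1+7+9 = 17, with n = 3.
Posterior ∝ λ^2e^(−5λ) · λ^17e^(−3λ) = λ^19e^(−8λ), i.e. Gamma(shape=20, rate=8).
The mode of a Gamma(a, b) with a ≥ 1 (shape–rate) is (a−1)/b = 19/8 ≈ 2.375.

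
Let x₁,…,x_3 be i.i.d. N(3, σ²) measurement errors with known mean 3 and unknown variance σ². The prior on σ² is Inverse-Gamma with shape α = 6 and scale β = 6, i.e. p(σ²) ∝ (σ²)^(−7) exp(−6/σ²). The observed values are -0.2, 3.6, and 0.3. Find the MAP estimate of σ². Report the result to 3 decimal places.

Sum of squared deviations about the known mean: SS = (-0.2−3)² + (3.6−3)² + (0.3−3)² = 17.89.
The Normal likelihood contributes (σ²)^(−n/2) exp(−SS/(2σ²)), so the posterior is Inverse-Gamma(α + n/2, β + SS/2) = Inverse-Gamma(7.5, 14.945).
The mode of Inverse-Gamma(a, b) is b/(a+1) = 14.945/8.5 ≈ 1.758.

σ̂²_MAP = 1.758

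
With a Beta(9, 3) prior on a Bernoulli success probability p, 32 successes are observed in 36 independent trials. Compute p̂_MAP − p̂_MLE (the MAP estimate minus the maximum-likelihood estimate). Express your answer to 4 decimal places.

Posterior is Beta(41, 7); MAP = (41−1)/(48−2) = 40/46 ≈ 0.86957.
MLE ignores the prior: p̂_MLE = k/n = 32/36 ≈ 0.88889.
Difference = 40/46 − 32/36 = -4/207 ≈ -0.0193.

MAP − MLE = -0.0193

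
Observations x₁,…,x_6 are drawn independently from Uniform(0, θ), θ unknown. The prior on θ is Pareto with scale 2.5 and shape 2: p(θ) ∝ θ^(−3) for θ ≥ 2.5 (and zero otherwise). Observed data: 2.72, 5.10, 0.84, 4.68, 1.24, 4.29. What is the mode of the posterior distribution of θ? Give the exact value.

The Uniform(0, θ) likelihood is θ^(−n) for θ ≥ max(xᵢ), zero otherwise. Here max(xᵢ) = 5.10.
Posterior ∝ θ^(−3) · θ^(−6) = θ^(−9) on θ ≥ max(2.5, 5.10) = 5.10.
This density is strictly decreasing in θ, so the posterior mode lies at the lower boundary of the support.

θ̂_MAP = 5.10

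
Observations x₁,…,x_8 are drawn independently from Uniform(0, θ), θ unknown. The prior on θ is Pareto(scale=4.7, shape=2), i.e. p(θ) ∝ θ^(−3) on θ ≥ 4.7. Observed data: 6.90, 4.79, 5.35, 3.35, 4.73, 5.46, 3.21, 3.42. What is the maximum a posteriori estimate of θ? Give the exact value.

θ̂_MAP = 6.90

The Uniform(0, θ) likelihood is θ^(−n) for θ ≥ max(xᵢ), zero otherwise. Here max(xᵢ) = 6.90.
Posterior ∝ θ^(−3) · θ^(−8) = θ^(−11) on θ ≥ max(4.7, 6.90) = 6.90.
This density is strictly decreasing in θ, so the posterior mode lies at the lower boundary of the support.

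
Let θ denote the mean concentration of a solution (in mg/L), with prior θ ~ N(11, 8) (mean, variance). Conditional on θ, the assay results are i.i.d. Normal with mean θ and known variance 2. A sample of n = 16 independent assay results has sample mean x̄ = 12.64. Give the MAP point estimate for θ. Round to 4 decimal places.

θ̂_MAP = 12.6148

n = 16, x̄ = 12.64.
For a Normal prior and Normal likelihood with known variance, the posterior is Normal; its mode equals its mean, the precision-weighted average.
Prior precision 1/σ₀² = 1/8 = 0.125; data precision n/σ² = 16/2 = 8.
θ̂ = (0.125·11 + 8·12.64) / (0.125 + 8) = 102.495/8.125 = 20499/1625 ≈ 12.6148.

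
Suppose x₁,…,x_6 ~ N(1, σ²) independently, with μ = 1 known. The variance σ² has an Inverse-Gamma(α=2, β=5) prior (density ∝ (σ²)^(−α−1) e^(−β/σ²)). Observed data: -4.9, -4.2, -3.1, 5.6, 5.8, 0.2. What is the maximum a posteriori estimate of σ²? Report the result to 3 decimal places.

Sum of squared deviations about the known mean: SS = (-4.9−1)² + (-4.2−1)² + (-3.1−1)² + (5.6−1)² + (5.8−1)² + (0.2−1)² = 123.5.
The Normal likelihood contributes (σ²)^(−n/2) exp(−SS/(2σ²)), so the posterior is Inverse-Gamma(α + n/2, β + SS/2) = Inverse-Gamma(5, 66.75).
The mode of Inverse-Gamma(a, b) is b/(a+1) = 66.75/6 ≈ 11.125.

σ̂²_MAP = 11.125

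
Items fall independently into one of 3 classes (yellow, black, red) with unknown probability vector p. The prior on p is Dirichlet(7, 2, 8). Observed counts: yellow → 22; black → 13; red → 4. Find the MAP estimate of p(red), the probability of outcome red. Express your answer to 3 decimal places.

MAP estimate of p(red) = 0.208

The posterior is Dirichlet(αᵢ + nᵢ) = Dirichlet(29, 15, 12).
For a Dirichlet(a₁,…,a_K) with all aᵢ > 1, the mode has j-th component (aⱼ − 1)/(Σaᵢ − K).
Here Σaᵢ = 56 and K = 3, so p(red) = (12 − 1)/(56 − 3) = 11/53 ≈ 0.208.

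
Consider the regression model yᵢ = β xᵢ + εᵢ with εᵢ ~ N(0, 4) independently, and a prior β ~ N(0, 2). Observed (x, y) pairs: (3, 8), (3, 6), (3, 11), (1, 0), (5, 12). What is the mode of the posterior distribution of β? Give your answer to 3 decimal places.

log p(β | y) = −Σ(yᵢ − βxᵢ)²/(2·4) − β²/(2·2) + const.
Setting the derivative to zero: Σxᵢ(yᵢ − βxᵢ)/4 − β/2 = 0, so β = Σxᵢyᵢ / (Σxᵢ² + σ²/τ²).
Σxᵢyᵢ = 3·8 + 3·6 + 3·11 + 1·0 + 5·12 = 135; Σxᵢ² = 53; σ²/τ² = 2.
β̂_MAP = 135 / (53 + 2) = 135/55 ≈ 2.455.

β̂_MAP = 2.455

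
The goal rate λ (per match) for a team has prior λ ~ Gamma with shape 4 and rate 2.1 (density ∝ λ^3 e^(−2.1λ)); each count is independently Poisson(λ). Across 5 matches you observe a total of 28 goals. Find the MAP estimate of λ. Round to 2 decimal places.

λ̂_MAP = 4.37

Σxᵢ = 28, n = 5.
Posterior ∝ λ^3e^(−2.1λ) · λ^28e^(−5λ) = λ^31e^(−7.1λ), i.e. Gamma(shape=32, rate=7.1).
The mode of a Gamma(a, b) with a ≥ 1 (shape–rate) is (a−1)/b = 31/7.1 ≈ 4.37.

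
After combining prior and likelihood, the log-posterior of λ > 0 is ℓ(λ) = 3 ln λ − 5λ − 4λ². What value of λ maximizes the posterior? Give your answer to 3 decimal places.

ℓ'(λ) = 3/λ − 5 − 8λ. Setting this to zero and multiplying by λ: 8λ² + 5λ − 3 = 0.
λ = (−5 + √(5² + 4·8·3)) / (2·8) = (−5 + √121) / 16 = (−5 + 11)/16 = 3/8.
ℓ''(λ) = −3/λ² − 8 < 0, confirming a maximum.

λ̂_MAP = 0.375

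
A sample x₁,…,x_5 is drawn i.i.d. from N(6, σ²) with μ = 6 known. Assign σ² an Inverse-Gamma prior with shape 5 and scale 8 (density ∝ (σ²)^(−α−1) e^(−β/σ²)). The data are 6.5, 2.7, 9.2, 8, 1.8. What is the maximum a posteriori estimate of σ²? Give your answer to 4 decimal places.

Sum of squared deviations about the known mean: SS = (6.5−6)² + (2.7−6)² + (9.2−6)² + (8−6)² + (1.8−6)² = 43.02.
The Normal likelihood contributes (σ²)^(−n/2) exp(−SS/(2σ²)), so the posterior is Inverse-Gamma(α + n/2, β + SS/2) = Inverse-Gamma(7.5, 29.51).
The mode of Inverse-Gamma(a, b) is b/(a+1) = 29.51/8.5 ≈ 3.4718.

σ̂²_MAP = 3.4718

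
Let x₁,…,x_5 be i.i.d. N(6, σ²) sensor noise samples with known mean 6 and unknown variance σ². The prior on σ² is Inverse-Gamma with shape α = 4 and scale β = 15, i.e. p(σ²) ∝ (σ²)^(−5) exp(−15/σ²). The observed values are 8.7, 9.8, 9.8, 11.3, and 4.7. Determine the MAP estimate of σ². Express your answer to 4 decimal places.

Sum of squared deviations about the known mean: SS = (8.7−6)² + (9.8−6)² + (9.8−6)² + (11.3−6)² + (4.7−6)² = 65.95.
The Normal likelihood contributes (σ²)^(−n/2) exp(−SS/(2σ²)), so the posterior is Inverse-Gamma(α + n/2, β + SS/2) = Inverse-Gamma(6.5, 47.975).
The mode of Inverse-Gamma(a, b) is b/(a+1) = 47.975/7.5 ≈ 6.3967.

σ̂²_MAP = 6.3967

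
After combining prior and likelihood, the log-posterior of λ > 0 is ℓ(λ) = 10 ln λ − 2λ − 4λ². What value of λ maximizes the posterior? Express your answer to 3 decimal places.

λ̂_MAP = 1.000

ℓ'(λ) = 10/λ − 2 − 8λ. Setting this to zero and multiplying by λ: 8λ² + 2λ − 10 = 0.
λ = (−2 + √(2² + 4·8·10)) / (2·8) = (−2 + √324) / 16 = (−2 + 18)/16 = 1.
ℓ''(λ) = −10/λ² − 8 < 0, confirming a maximum.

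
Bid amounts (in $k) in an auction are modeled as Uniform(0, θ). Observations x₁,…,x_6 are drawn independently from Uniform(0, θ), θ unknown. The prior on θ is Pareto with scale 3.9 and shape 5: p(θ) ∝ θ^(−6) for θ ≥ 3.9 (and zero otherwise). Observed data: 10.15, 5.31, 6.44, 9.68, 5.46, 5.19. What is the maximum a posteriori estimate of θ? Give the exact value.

The Uniform(0, θ) likelihood is θ^(−n) for θ ≥ max(xᵢ), zero otherwise. Here max(xᵢ) = 10.15.
Posterior ∝ θ^(−6) · θ^(−6) = θ^(−12) on θ ≥ max(3.9, 10.15) = 10.15.
This density is strictly decreasing in θ, so the posterior mode lies at the lower boundary of the support.

θ̂_MAP = 10.15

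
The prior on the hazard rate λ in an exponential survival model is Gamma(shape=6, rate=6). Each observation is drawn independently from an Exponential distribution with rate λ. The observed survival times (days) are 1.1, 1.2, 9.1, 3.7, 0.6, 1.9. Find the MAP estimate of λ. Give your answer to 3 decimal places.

The Exponential(rate=λ) likelihood is ∝ λ^n e^(−λΣtᵢ). Here n = 6 and Σtᵢ = 1.1 + 1.2 + 9.1 + 3.7 + 0.6 + 1.9 = 17.6.
Posterior ∝ λ^5e^(−6λ) · λ^6e^(−17.6λ) = λ^11e^(−23.6λ), i.e. Gamma(12, 23.6).
Mode = (a−1)/b = 11/23.6 ≈ 0.466.

λ̂_MAP = 0.466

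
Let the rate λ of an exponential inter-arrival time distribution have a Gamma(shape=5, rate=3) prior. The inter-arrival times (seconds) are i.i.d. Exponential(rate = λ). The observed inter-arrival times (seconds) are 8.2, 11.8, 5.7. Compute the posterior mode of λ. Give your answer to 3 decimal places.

λ̂_MAP = 0.244

The Exponential(rate=λ) likelihood is ∝ λ^n e^(−λΣtᵢ). Here n = 3 and Σtᵢ = 8.2 + 11.8 + 5.7 = 25.7.
Posterior ∝ λ^4e^(−3λ) · λ^3e^(−25.7λ) = λ^7e^(−28.7λ), i.e. Gamma(8, 28.7).
Mode = (a−1)/b = 7/28.7 ≈ 0.244.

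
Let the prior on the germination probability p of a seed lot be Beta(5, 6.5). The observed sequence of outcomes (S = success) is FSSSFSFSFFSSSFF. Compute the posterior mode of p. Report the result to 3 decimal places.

Prior: Beta(5, 6.5).
Data: 8 successes in 15 trials (from the sequence). The binomial likelihood contributes p^8(1−p)^7, so the posterior is Beta(5+8, 6.5+7) = Beta(13, 13.5).
For Beta(a, b) with a, b > 1 the mode is (a−1)/(a+b−2) = 12/24.5 ≈ 0.490.

p̂_MAP = 0.490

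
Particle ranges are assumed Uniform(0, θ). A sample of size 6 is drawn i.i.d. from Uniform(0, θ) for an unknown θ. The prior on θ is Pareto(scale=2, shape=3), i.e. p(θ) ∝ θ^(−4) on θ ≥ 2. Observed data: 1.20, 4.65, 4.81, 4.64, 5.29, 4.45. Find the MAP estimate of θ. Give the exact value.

The Uniform(0, θ) likelihood is θ^(−n) for θ ≥ max(xᵢ), zero otherwise. Here max(xᵢ) = 5.29.
Posterior ∝ θ^(−4) · θ^(−6) = θ^(−10) on θ ≥ max(2, 5.29) = 5.29.
This density is strictly decreasing in θ, so the posterior mode lies at the lower boundary of the support.

θ̂_MAP = 5.29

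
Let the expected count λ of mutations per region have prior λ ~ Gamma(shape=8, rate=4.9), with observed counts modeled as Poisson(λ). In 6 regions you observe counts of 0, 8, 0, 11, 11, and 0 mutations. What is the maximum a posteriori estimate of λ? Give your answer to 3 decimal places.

λ̂_MAP = 3.394

Σxᵢ = 0+8+0+11+11+0 = 30, with n = 6.
Posterior ∝ λ^7e^(−4.9λ) · λ^30e^(−6λ) = λ^37e^(−10.9λ), i.e. Gamma(shape=38, rate=10.9).
The mode of a Gamma(a, b) with a ≥ 1 (shape–rate) is (a−1)/b = 37/10.9 ≈ 3.394.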